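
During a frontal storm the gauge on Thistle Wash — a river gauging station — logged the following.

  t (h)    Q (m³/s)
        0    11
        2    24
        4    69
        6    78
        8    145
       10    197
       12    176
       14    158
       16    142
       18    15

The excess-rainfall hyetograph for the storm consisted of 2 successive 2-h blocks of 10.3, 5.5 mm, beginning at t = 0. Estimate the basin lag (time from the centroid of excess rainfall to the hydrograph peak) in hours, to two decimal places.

t_L ≈ 8.30 h

Centroid of excess rainfall: t_c = Σ P_i·t̄_i / ΣP_i = 1.6962 h (block centres at 1, 3 h).
Hydrograph peak occurs at t = 10 h, so basin lag t_L = 10 − 1.6962 = 8.30 h.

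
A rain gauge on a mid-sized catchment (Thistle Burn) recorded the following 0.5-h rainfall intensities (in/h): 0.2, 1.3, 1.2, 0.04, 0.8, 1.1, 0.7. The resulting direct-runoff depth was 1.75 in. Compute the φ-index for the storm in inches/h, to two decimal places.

φ ≈ 0.32 in/h

Only the 5 blocks with intensity above φ contribute runoff: 1.3, 1.2, 0.8, 1.1, 0.7 in/h.
Σ(I−φ)·Δt = d  ⇒  (1.3+1.2+0.8+1.1+0.7 − 5φ)·0.5 = 1.75
φ = (5.100 − 1.75/0.5) / 5 = 0.32 in/h.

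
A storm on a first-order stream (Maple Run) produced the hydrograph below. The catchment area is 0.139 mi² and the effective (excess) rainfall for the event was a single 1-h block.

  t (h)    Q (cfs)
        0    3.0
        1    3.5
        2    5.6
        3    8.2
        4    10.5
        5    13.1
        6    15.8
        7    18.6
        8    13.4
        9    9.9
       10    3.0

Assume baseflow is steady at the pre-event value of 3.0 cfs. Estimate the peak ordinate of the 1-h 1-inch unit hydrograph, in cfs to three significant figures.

U_p ≈ 19.5 cfs

Direct runoff: 0.0, 0.5, 2.6, 5.2, 7.5, 10.1, 12.8, 15.6, 10.4, 6.9, 0.0 cfs; ΣQ_DR = 71.60 cfs, peak = 15.6 cfs.
Runoff depth d = ΣQ_DR·Δt / A = 71.60 × 3600 / (0.139 mi²) = 0.7982 in.
The 1-inch UH is the DRH scaled by (1 in)/d, so U_p = 15.6 × 1/0.7982 = 19.5 cfs.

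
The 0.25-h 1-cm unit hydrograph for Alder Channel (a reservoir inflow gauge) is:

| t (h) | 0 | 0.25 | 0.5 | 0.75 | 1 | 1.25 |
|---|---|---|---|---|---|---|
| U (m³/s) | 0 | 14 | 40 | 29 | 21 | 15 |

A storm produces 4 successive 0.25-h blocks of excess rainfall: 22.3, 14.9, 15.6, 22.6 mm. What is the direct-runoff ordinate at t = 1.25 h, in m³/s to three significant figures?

By discrete convolution, Q_j = Σ (P_i / 10 mm) · U_{j−i}.
At t = 1.25 h (j=5): Q = (22.3/10)·15 + (14.9/10)·21 + (15.6/10)·29 + (22.6/10)·40 = 200 m³/s.

Q ≈ 200 m³/s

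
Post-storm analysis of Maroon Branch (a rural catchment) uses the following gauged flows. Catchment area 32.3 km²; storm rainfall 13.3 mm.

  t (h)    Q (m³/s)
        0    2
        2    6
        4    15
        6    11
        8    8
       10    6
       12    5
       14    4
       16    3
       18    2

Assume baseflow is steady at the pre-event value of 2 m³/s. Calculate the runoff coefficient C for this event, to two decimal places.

ΣQ_DR = 42.00 m³/s; V = ΣQ_DR·Δt = 3.024 × 10^5 m³.
Runoff depth d = V / A = 9.362 mm.
C = d / P = 9.362 / 13.3 = 0.70.

C ≈ 0.70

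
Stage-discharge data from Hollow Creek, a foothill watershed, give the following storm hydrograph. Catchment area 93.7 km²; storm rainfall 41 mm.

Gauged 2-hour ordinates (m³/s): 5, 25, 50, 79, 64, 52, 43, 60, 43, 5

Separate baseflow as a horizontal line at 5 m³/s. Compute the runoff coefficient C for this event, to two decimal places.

ΣQ_DR = 376.0 m³/s; V = ΣQ_DR·Δt = 2.707 × 10^6 m³.
Runoff depth d = V / A = 28.89 mm.
C = d / P = 28.89 / 41 = 0.70.

C ≈ 0.70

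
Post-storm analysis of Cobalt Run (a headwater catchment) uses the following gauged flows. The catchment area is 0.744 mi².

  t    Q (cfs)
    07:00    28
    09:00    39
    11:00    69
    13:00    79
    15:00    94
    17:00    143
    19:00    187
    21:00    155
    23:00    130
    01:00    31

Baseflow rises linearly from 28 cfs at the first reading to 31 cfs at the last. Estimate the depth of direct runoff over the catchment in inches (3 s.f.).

Direct runoff: 0.00, 10.67, 40.33, 50.00, 64.67, 113.33, 157.00, 124.67, 99.33, 0.00 cfs; ΣQ_DR = 660.0 cfs.
V = ΣQ_DR · Δt = 660.0 × 7200 s = 4.752 × 10^6 ft³.
Over A = 0.744 mi², depth = V / A = 2.75 in.

d ≈ 2.75 in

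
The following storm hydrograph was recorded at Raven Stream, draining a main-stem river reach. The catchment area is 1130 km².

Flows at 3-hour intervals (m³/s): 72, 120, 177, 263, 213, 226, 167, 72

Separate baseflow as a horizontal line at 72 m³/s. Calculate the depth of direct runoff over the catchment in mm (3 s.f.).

Direct runoff: 0.0, 48.0, 105.0, 191.0, 141.0, 154.0, 95.0, 0.0 m³/s; ΣQ_DR = 734.0 m³/s.
V = ΣQ_DR · Δt = 734.0 × 10800 s = 7.927 × 10^6 m³.
Over A = 1130 km², depth = V / A = 7.02 mm.

d ≈ 7.02 mm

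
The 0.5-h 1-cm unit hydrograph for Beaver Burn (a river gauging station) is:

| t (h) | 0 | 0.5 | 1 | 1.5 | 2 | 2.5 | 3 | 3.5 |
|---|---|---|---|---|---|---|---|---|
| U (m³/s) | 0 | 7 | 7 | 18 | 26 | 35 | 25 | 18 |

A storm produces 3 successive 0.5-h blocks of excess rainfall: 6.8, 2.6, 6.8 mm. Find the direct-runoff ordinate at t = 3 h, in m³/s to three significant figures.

Q ≈ 43.8 m³/s

By discrete convolution, Q_j = Σ (P_i / 10 mm) · U_{j−i}.
At t = 3 h (j=6): Q = (6.8/10)·25 + (2.6/10)·35 + (6.8/10)·26 = 43.8 m³/s.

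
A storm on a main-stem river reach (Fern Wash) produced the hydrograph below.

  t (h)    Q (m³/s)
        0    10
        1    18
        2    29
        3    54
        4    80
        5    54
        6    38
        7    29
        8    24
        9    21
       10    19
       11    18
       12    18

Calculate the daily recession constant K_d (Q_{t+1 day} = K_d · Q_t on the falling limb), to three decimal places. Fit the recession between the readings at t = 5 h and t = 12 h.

K_d ≈ 0.023

Between t = 5 h and t = 12 h the flow falls from 54 to 18 m³/s over 7×1 h = 7 h.
Per-interval ratio K = (18/54)^(1/7) = 0.8548; K_d = K^(24/1) = 0.023.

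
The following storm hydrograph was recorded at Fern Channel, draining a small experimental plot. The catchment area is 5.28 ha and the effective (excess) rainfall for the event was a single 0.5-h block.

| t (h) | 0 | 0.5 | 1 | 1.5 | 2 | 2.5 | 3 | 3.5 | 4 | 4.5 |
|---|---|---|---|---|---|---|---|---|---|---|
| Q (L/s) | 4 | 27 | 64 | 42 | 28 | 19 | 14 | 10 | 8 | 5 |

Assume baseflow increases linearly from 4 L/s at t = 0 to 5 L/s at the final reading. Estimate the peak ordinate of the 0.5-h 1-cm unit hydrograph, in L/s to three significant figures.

Direct runoff: 0.00, 22.89, 59.78, 37.67, 23.56, 14.44, 9.33, 5.22, 3.11, 0.00 L/s; ΣQ_DR = 176.0 L/s, peak = 59.78 L/s.
Runoff depth d = ΣQ_DR·Δt / A = 176.0 × 1800 / (5.28 ha) = 6.000 mm.
The 1-cm UH is the DRH scaled by (10 mm)/d, so U_p = 59.78 × 10/6.000 = 99.6 L/s.

U_p ≈ 99.6 L/s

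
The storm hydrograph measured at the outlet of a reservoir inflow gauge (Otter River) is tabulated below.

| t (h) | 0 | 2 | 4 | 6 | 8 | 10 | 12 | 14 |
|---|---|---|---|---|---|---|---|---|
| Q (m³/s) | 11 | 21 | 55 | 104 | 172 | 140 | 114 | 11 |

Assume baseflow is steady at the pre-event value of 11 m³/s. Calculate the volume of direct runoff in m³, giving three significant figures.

V ≈ 3.89 × 10^6 m³

Direct-runoff ordinates (Q − Q_b): 0.0, 10.0, 44.0, 93.0, 161.0, 129.0, 103.0, 0.0 m³/s.
ΣQ_DR = 540.0 m³/s.
With Δt = 2 h = 7200 s, V = ΣQ_DR · Δt = 540.0 × 7200 = 3.89 × 10^6 m³.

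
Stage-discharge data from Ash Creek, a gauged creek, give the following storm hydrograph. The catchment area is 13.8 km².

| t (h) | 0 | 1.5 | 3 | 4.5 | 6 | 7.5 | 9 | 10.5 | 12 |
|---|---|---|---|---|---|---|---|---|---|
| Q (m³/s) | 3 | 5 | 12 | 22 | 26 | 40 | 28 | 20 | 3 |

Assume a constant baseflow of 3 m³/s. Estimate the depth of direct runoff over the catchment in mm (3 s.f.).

d ≈ 51.7 mm

Direct runoff: 0.0, 2.0, 9.0, 19.0, 23.0, 37.0, 25.0, 17.0, 0.0 m³/s; ΣQ_DR = 132.0 m³/s.
V = ΣQ_DR · Δt = 132.0 × 5400 s = 7.128 × 10^5 m³.
Over A = 13.8 km², depth = V / A = 51.7 mm.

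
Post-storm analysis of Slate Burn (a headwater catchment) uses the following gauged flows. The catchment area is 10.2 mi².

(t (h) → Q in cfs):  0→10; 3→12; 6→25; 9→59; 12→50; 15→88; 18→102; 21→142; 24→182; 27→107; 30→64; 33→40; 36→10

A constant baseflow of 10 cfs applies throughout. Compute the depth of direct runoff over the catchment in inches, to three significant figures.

Direct runoff: 0.0, 2.0, 15.0, 49.0, 40.0, 78.0, 92.0, 132.0, 172.0, 97.0, 54.0, 30.0, 0.0 cfs; ΣQ_DR = 761.0 cfs.
V = ΣQ_DR · Δt = 761.0 × 10800 s = 8.219 × 10^6 ft³.
Over A = 10.2 mi², depth = V / A = 0.347 in.

d ≈ 0.347 in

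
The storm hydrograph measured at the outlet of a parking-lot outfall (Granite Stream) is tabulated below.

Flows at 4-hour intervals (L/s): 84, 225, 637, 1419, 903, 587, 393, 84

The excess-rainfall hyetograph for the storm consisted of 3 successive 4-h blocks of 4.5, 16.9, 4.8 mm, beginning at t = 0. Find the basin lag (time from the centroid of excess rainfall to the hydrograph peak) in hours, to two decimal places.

Centroid of excess rainfall: t_c = Σ P_i·t̄_i / ΣP_i = 6.0458 h (block centres at 2, 6, 10 h).
Hydrograph peak occurs at t = 12 h, so basin lag t_L = 12 − 6.0458 = 5.95 h.

t_L ≈ 5.95 h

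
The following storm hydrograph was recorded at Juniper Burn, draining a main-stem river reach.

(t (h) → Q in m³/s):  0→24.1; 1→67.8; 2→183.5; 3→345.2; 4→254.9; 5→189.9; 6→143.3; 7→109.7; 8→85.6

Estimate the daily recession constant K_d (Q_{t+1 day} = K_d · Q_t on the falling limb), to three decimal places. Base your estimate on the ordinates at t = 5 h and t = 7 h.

Between t = 5 h and t = 7 h the flow falls from 189.9 to 109.7 m³/s over 2×1 h = 2 h.
Per-interval ratio K = (109.7/189.9)^(1/2) = 0.7600; K_d = K^(24/1) = 0.001.

K_d ≈ 0.001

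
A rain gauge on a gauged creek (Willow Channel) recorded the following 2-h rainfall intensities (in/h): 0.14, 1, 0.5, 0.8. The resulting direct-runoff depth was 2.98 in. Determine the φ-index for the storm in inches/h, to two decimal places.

φ ≈ 0.27 in/h

Only the 3 blocks with intensity above φ contribute runoff: 1, 0.5, 0.8 in/h.
Σ(I−φ)·Δt = d  ⇒  (1+0.5+0.8 − 3φ)·2 = 2.98
φ = (2.300 − 2.98/2) / 3 = 0.27 in/h.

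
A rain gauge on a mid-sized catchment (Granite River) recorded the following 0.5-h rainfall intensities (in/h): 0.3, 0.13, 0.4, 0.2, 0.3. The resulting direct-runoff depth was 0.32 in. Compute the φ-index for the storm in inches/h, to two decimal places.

φ ≈ 0.14 in/h

Only the 4 blocks with intensity above φ contribute runoff: 0.3, 0.4, 0.2, 0.3 in/h.
Σ(I−φ)·Δt = d  ⇒  (0.3+0.4+0.2+0.3 − 4φ)·0.5 = 0.32
φ = (1.200 − 0.32/0.5) / 4 = 0.14 in/h.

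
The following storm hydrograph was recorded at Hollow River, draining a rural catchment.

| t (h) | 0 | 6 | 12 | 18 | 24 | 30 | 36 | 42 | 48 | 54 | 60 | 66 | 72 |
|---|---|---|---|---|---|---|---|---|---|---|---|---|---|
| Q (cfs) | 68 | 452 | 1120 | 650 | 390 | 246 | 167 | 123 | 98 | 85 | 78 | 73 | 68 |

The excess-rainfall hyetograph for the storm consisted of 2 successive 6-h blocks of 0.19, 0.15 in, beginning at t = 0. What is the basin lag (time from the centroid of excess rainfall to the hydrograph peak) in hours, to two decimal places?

t_L ≈ 6.35 h

Centroid of excess rainfall: t_c = Σ P_i·t̄_i / ΣP_i = 5.6471 h (block centres at 3, 9 h).
Hydrograph peak occurs at t = 12 h, so basin lag t_L = 12 − 5.6471 = 6.35 h.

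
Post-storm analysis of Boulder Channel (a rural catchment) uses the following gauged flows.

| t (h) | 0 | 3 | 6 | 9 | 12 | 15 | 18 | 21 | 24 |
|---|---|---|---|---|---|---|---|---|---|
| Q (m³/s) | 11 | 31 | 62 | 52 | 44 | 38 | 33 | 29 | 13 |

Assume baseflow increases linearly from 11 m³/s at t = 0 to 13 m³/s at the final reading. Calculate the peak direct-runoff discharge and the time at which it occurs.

Q_p = 50.50 m³/s at t = 6 h

Subtracting baseflow gives direct-runoff ordinates: 0.00, 19.75, 50.50, 40.25, 32.00, 25.75, 20.50, 16.25, 0.00 m³/s.
The maximum is 50.50 m³/s, occurring at the reading for t = 6 h.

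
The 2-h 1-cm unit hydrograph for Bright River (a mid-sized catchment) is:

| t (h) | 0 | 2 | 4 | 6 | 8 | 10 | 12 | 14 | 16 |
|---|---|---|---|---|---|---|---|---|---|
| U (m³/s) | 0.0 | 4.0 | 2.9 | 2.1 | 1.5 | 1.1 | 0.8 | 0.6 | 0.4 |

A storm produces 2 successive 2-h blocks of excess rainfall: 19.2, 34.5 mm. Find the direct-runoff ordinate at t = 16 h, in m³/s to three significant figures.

By discrete convolution, Q_j = Σ (P_i / 10 mm) · U_{j−i}.
At t = 16 h (j=8): Q = (19.2/10)·0.4 + (34.5/10)·0.6 = 2.84 m³/s.

Q ≈ 2.84 m³/s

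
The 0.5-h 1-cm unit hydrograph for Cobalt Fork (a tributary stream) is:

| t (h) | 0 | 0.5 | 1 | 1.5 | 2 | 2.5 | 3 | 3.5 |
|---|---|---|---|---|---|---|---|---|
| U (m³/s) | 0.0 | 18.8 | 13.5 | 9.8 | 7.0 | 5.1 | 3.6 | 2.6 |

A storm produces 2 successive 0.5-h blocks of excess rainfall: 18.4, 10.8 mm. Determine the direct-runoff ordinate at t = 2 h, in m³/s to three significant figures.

By discrete convolution, Q_j = Σ (P_i / 10 mm) · U_{j−i}.
At t = 2 h (j=4): Q = (18.4/10)·7.0 + (10.8/10)·9.8 = 23.5 m³/s.

Q ≈ 23.5 m³/s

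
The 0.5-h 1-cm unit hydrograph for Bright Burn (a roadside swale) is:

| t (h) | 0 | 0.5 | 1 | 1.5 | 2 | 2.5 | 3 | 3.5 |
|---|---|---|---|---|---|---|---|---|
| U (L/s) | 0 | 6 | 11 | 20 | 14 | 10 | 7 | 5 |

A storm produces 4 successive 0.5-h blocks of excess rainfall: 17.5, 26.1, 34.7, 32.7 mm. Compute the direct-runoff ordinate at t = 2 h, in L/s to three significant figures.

Q ≈ 134 L/s

By discrete convolution, Q_j = Σ (P_i / 10 mm) · U_{j−i}.
At t = 2 h (j=4): Q = (17.5/10)·14 + (26.1/10)·20 + (34.7/10)·11 + (32.7/10)·6 = 134 L/s.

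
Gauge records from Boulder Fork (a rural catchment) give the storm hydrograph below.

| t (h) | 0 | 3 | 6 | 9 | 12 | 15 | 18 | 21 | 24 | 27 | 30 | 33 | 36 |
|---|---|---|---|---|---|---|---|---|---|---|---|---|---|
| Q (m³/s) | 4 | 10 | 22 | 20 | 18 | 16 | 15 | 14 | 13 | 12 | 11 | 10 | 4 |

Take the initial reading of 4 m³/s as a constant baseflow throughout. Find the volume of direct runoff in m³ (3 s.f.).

Direct-runoff ordinates (Q − Q_b): 0.0, 6.0, 18.0, 16.0, 14.0, 12.0, 11.0, 10.0, 9.0, 8.0, 7.0, 6.0, 0.0 m³/s.
ΣQ_DR = 117.0 m³/s.
With Δt = 3 h = 10800 s, V = ΣQ_DR · Δt = 117.0 × 10800 = 1.26 × 10^6 m³.

V ≈ 1.26 × 10^6 m³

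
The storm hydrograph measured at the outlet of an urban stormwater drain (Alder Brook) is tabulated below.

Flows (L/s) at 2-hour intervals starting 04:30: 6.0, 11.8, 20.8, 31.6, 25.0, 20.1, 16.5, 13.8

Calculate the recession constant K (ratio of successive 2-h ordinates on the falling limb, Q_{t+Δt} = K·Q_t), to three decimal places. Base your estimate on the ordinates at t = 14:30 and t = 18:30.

Using the recession-limb readings at t = 14:30 and t = 18:30: Q falls from 20.1 to 13.8 L/s over 2 intervals.
K = (Q₂/Q₁)^(1/2) = (13.8/20.1)^(1/2) = 0.829.

K ≈ 0.829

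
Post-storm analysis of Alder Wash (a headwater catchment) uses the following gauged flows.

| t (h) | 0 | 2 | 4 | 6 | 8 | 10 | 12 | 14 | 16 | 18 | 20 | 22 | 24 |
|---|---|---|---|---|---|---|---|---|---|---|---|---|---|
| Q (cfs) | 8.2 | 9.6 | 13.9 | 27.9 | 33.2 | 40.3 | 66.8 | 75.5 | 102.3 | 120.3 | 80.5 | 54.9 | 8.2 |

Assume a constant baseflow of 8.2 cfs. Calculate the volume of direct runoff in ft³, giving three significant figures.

V ≈ 3.85 × 10^6 ft³

Direct-runoff ordinates (Q − Q_b): 0.0, 1.4, 5.7, 19.7, 25.0, 32.1, 58.6, 67.3, 94.1, 112.1, 72.3, 46.7, 0.0 cfs.
ΣQ_DR = 535.0 cfs.
With Δt = 2 h = 7200 s, V = ΣQ_DR · Δt = 535.0 × 7200 = 3.85 × 10^6 ft³.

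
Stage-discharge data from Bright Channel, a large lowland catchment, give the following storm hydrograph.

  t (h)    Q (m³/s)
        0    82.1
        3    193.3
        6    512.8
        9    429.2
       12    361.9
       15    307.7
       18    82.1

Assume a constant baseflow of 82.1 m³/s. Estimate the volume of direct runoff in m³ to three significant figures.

Direct-runoff ordinates (Q − Q_b): 0.0, 111.2, 430.7, 347.1, 279.8, 225.6, 0.0 m³/s.
ΣQ_DR = 1394 m³/s.
With Δt = 3 h = 10800 s, V = ΣQ_DR · Δt = 1394 × 10800 = 1.51 × 10^7 m³.

V ≈ 1.51 × 10^7 m³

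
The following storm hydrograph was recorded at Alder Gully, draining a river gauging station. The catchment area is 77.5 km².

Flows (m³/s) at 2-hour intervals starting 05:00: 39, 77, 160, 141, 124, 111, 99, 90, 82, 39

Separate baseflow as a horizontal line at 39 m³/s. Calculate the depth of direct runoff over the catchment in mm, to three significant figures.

Direct runoff: 0.0, 38.0, 121.0, 102.0, 85.0, 72.0, 60.0, 51.0, 43.0, 0.0 m³/s; ΣQ_DR = 572.0 m³/s.
V = ΣQ_DR · Δt = 572.0 × 7200 s = 4.118 × 10^6 m³.
Over A = 77.5 km², depth = V / A = 53.1 mm.

d ≈ 53.1 mm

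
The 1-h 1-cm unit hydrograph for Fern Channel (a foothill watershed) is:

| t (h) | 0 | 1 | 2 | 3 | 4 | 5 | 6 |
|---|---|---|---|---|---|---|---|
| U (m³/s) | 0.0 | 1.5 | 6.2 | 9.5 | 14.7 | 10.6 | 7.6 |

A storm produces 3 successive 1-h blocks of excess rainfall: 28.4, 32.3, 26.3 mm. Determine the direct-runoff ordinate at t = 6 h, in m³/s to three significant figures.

By discrete convolution, Q_j = Σ (P_i / 10 mm) · U_{j−i}.
At t = 6 h (j=6): Q = (28.4/10)·7.6 + (32.3/10)·10.6 + (26.3/10)·14.7 = 94.5 m³/s.

Q ≈ 94.5 m³/s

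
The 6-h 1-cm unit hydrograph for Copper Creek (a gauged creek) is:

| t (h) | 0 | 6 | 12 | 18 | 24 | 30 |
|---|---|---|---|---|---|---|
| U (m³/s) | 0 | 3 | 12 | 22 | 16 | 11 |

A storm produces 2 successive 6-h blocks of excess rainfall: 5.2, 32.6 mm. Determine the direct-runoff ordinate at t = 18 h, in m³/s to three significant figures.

By discrete convolution, Q_j = Σ (P_i / 10 mm) · U_{j−i}.
At t = 18 h (j=3): Q = (5.2/10)·22 + (32.6/10)·12 = 50.6 m³/s.

Q ≈ 50.6 m³/s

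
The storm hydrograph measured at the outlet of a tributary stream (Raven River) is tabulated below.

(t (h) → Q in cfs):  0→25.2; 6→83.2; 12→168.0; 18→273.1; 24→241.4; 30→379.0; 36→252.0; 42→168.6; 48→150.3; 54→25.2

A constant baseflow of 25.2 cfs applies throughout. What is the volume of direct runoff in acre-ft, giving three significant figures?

Direct-runoff ordinates (Q − Q_b): 0.0, 58.0, 142.8, 247.9, 216.2, 353.8, 226.8, 143.4, 125.1, 0.0 cfs.
ΣQ_DR = 1514 cfs.
With Δt = 6 h = 21600 s, V = ΣQ_DR · Δt = 1514 × 21600 = 3.27 × 10^7 ft³ = 751 acre-ft.

V ≈ 751 acre-ft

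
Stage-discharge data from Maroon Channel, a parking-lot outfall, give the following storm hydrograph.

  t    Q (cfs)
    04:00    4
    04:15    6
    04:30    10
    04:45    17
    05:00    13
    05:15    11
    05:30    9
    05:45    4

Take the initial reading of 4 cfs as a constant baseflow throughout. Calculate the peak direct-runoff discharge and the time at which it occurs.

Subtracting baseflow gives direct-runoff ordinates: 0.0, 2.0, 6.0, 13.0, 9.0, 7.0, 5.0, 0.0 cfs.
The maximum is 13.0 cfs, occurring at the reading for t = 04:45.

Q_p = 13.0 cfs at t = 04:45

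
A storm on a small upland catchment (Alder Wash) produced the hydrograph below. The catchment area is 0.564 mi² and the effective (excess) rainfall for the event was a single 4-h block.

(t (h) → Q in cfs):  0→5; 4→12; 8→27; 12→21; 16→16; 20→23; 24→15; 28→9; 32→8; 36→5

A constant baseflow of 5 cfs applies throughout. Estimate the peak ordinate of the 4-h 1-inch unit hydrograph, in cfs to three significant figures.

U_p ≈ 22.0 cfs

Direct runoff: 0.0, 7.0, 22.0, 16.0, 11.0, 18.0, 10.0, 4.0, 3.0, 0.0 cfs; ΣQ_DR = 91.00 cfs, peak = 22.0 cfs.
Runoff depth d = ΣQ_DR·Δt / A = 91.00 × 14400 / (0.564 mi²) = 1.000 in.
The 1-inch UH is the DRH scaled by (1 in)/d, so U_p = 22.0 × 1/1.000 = 22.0 cfs.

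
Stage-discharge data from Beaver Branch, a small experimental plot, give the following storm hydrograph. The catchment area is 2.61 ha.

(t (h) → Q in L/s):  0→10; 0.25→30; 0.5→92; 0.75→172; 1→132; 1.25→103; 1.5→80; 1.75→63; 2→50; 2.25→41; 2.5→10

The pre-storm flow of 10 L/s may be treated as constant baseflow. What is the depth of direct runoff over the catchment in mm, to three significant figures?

Direct runoff: 0.0, 20.0, 82.0, 162.0, 122.0, 93.0, 70.0, 53.0, 40.0, 31.0, 0.0 L/s; ΣQ_DR = 673.0 L/s.
V = ΣQ_DR · Δt = 673.0 × 900 s = 6.057 × 10^5 L.
Over A = 2.61 ha, depth = V / A = 23.2 mm.

d ≈ 23.2 mm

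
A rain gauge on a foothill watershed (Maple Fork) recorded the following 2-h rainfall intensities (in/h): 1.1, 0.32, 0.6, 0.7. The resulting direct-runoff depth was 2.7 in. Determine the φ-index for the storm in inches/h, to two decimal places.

φ ≈ 0.35 in/h

Only the 3 blocks with intensity above φ contribute runoff: 1.1, 0.6, 0.7 in/h.
Σ(I−φ)·Δt = d  ⇒  (1.1+0.6+0.7 − 3φ)·2 = 2.7
φ = (2.400 − 2.7/2) / 3 = 0.35 in/h.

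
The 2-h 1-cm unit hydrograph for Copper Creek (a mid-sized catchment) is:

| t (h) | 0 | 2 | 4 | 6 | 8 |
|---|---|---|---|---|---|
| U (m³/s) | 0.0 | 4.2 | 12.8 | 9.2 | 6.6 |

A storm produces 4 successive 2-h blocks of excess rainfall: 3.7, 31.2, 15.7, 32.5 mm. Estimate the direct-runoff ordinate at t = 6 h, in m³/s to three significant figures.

By discrete convolution, Q_j = Σ (P_i / 10 mm) · U_{j−i}.
At t = 6 h (j=3): Q = (3.7/10)·9.2 + (31.2/10)·12.8 + (15.7/10)·4.2 + (32.5/10)·0.0 = 49.9 m³/s.

Q ≈ 49.9 m³/s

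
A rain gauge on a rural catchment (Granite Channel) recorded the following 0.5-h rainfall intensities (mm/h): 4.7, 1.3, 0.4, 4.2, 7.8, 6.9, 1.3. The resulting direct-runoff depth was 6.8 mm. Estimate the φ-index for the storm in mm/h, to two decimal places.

φ ≈ 2.50 mm/h

Only the 4 blocks with intensity above φ contribute runoff: 4.7, 4.2, 7.8, 6.9 mm/h.
Σ(I−φ)·Δt = d  ⇒  (4.7+4.2+7.8+6.9 − 4φ)·0.5 = 6.8
φ = (23.60 − 6.8/0.5) / 4 = 2.50 mm/h.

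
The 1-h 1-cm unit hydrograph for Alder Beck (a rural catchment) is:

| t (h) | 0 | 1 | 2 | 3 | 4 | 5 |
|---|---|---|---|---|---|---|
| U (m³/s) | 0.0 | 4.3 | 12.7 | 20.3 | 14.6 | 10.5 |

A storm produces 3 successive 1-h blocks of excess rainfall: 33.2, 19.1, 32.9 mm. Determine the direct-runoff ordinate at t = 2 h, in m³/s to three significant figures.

By discrete convolution, Q_j = Σ (P_i / 10 mm) · U_{j−i}.
At t = 2 h (j=2): Q = (33.2/10)·12.7 + (19.1/10)·4.3 + (32.9/10)·0.0 = 50.4 m³/s.

Q ≈ 50.4 m³/s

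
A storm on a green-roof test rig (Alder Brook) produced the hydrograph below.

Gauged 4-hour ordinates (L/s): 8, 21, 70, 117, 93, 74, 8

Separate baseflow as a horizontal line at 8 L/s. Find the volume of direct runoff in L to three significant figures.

Direct-runoff ordinates (Q − Q_b): 0.0, 13.0, 62.0, 109.0, 85.0, 66.0, 0.0 L/s.
ΣQ_DR = 335.0 L/s.
With Δt = 4 h = 14400 s, V = ΣQ_DR · Δt = 335.0 × 14400 = 4.82 × 10^6 L.

V ≈ 4.82 × 10^6 L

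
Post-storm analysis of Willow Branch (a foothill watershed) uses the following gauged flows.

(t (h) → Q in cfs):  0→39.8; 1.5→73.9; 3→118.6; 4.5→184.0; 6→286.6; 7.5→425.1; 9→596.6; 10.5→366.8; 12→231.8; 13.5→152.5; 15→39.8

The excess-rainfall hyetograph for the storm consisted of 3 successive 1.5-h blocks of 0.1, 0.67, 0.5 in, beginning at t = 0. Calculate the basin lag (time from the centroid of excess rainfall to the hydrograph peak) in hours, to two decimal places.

Centroid of excess rainfall: t_c = Σ P_i·t̄_i / ΣP_i = 2.7224 h (block centres at 0.75, 2.25, 3.75 h).
Hydrograph peak occurs at t = 9 h, so basin lag t_L = 9 − 2.7224 = 6.28 h.

t_L ≈ 6.28 h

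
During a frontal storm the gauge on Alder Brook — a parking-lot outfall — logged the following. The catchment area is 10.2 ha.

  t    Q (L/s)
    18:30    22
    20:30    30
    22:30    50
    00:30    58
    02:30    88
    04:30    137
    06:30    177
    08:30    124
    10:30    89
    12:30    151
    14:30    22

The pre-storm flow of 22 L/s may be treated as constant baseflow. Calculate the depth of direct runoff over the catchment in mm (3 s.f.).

d ≈ 49.8 mm

Direct runoff: 0.0, 8.0, 28.0, 36.0, 66.0, 115.0, 155.0, 102.0, 67.0, 129.0, 0.0 L/s; ΣQ_DR = 706.0 L/s.
V = ΣQ_DR · Δt = 706.0 × 7200 s = 5.083 × 10^6 L.
Over A = 10.2 ha, depth = V / A = 49.8 mm.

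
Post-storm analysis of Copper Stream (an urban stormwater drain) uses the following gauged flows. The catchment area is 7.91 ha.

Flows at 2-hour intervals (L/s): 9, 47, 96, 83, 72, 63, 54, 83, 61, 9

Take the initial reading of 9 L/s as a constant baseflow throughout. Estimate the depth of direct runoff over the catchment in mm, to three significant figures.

d ≈ 44.3 mm

Direct runoff: 0.0, 38.0, 87.0, 74.0, 63.0, 54.0, 45.0, 74.0, 52.0, 0.0 L/s; ΣQ_DR = 487.0 L/s.
V = ΣQ_DR · Δt = 487.0 × 7200 s = 3.506 × 10^6 L.
Over A = 7.91 ha, depth = V / A = 44.3 mm.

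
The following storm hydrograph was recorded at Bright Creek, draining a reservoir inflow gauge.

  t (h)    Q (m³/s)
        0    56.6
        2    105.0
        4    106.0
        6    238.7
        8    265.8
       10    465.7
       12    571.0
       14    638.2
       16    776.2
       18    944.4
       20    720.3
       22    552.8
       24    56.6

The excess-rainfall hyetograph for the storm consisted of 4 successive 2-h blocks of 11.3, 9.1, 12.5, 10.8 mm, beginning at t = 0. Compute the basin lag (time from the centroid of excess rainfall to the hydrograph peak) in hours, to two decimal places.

Centroid of excess rainfall: t_c = Σ P_i·t̄_i / ΣP_i = 4.0435 h (block centres at 1, 3, 5, 7 h).
Hydrograph peak occurs at t = 18 h, so basin lag t_L = 18 − 4.0435 = 13.96 h.

t_L ≈ 13.96 h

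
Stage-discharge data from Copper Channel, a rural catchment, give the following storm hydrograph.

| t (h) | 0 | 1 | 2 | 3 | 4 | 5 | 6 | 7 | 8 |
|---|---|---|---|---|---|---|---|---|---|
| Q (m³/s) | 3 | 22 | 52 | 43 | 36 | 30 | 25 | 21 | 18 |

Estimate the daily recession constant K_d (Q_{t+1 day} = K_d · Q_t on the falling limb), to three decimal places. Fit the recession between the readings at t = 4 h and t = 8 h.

Between t = 4 h and t = 8 h the flow falls from 36 to 18 m³/s over 4×1 h = 4 h.
Per-interval ratio K = (18/36)^(1/4) = 0.8409; K_d = K^(24/1) = 0.016.

K_d ≈ 0.016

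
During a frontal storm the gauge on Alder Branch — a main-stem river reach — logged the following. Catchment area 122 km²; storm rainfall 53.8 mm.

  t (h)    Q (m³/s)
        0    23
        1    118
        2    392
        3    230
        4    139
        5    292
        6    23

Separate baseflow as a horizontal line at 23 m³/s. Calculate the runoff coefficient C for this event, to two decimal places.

C ≈ 0.58

ΣQ_DR = 1056 m³/s; V = ΣQ_DR·Δt = 3.802 × 10^6 m³.
Runoff depth d = V / A = 31.16 mm.
C = d / P = 31.16 / 53.8 = 0.58.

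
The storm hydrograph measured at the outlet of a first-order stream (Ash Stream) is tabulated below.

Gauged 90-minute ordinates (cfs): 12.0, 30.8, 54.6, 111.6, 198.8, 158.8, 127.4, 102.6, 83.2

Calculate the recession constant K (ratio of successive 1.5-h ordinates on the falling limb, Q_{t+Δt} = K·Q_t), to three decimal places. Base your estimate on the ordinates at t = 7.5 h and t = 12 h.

Using the recession-limb readings at t = 7.5 h and t = 12 h: Q falls from 158.8 to 83.2 cfs over 3 intervals.
K = (Q₂/Q₁)^(1/3) = (83.2/158.8)^(1/3) = 0.806.

K ≈ 0.806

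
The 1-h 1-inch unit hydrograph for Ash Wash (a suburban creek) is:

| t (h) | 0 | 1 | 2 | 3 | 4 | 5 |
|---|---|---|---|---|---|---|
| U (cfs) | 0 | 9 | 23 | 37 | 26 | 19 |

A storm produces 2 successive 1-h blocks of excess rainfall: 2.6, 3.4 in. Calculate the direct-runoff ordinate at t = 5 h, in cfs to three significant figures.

Q ≈ 138 cfs

By discrete convolution, Q_j = Σ (P_i / 1 in) · U_{j−i}.
At t = 5 h (j=5): Q = (2.6/1)·19 + (3.4/1)·26 = 138 cfs.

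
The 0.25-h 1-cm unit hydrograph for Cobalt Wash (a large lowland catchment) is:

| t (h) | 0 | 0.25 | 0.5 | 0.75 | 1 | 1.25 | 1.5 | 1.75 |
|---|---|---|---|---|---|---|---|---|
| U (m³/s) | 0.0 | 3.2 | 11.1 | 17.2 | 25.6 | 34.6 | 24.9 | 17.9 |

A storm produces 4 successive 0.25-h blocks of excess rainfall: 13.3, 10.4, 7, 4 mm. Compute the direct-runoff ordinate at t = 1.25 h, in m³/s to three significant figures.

Q ≈ 89.1 m³/s

By discrete convolution, Q_j = Σ (P_i / 10 mm) · U_{j−i}.
At t = 1.25 h (j=5): Q = (13.3/10)·34.6 + (10.4/10)·25.6 + (7/10)·17.2 + (4/10)·11.1 = 89.1 m³/s.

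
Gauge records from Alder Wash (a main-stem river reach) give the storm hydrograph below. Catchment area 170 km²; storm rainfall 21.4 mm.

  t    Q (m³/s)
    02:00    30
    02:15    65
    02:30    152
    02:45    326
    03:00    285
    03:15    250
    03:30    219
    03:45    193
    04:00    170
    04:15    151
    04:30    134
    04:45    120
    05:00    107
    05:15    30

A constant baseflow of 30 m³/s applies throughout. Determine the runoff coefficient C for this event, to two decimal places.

C ≈ 0.45

ΣQ_DR = 1812 m³/s; V = ΣQ_DR·Δt = 1.631 × 10^6 m³.
Runoff depth d = V / A = 9.593 mm.
C = d / P = 9.593 / 21.4 = 0.45.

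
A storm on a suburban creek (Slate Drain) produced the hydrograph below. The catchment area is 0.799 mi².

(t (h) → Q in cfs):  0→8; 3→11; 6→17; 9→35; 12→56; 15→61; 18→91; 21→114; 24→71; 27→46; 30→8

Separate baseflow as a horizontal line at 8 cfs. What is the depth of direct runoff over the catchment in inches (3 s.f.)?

Direct runoff: 0.0, 3.0, 9.0, 27.0, 48.0, 53.0, 83.0, 106.0, 63.0, 38.0, 0.0 cfs; ΣQ_DR = 430.0 cfs.
V = ΣQ_DR · Δt = 430.0 × 10800 s = 4.644 × 10^6 ft³.
Over A = 0.799 mi², depth = V / A = 2.50 in.

d ≈ 2.50 in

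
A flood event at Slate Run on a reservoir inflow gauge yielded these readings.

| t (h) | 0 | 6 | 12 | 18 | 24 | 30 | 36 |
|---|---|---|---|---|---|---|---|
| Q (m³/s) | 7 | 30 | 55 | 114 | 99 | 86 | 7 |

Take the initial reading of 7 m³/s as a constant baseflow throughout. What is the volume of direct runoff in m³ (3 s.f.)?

Direct-runoff ordinates (Q − Q_b): 0.0, 23.0, 48.0, 107.0, 92.0, 79.0, 0.0 m³/s.
ΣQ_DR = 349.0 m³/s.
With Δt = 6 h = 21600 s, V = ΣQ_DR · Δt = 349.0 × 21600 = 7.54 × 10^6 m³.

V ≈ 7.54 × 10^6 m³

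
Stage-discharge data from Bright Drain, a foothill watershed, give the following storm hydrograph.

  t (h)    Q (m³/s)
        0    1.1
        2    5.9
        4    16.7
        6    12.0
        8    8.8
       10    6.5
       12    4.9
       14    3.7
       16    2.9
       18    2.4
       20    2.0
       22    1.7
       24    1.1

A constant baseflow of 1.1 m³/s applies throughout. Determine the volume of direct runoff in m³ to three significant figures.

V ≈ 3.99 × 10^5 m³

Direct-runoff ordinates (Q − Q_b): 0.0, 4.8, 15.6, 10.9, 7.7, 5.4, 3.8, 2.6, 1.8, 1.3, 0.9, 0.6, 0.0 m³/s.
ΣQ_DR = 55.40 m³/s.
With Δt = 2 h = 7200 s, V = ΣQ_DR · Δt = 55.40 × 7200 = 3.99 × 10^5 m³.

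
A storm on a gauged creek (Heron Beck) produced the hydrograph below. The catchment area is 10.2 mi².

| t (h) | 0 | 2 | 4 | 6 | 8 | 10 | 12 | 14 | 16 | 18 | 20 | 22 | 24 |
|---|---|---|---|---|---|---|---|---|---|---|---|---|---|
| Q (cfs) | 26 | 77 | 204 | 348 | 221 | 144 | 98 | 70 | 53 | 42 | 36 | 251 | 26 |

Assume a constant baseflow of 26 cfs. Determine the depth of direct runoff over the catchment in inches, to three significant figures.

d ≈ 0.382 in

Direct runoff: 0.0, 51.0, 178.0, 322.0, 195.0, 118.0, 72.0, 44.0, 27.0, 16.0, 10.0, 225.0, 0.0 cfs; ΣQ_DR = 1258 cfs.
V = ΣQ_DR · Δt = 1258 × 7200 s = 9.058 × 10^6 ft³.
Over A = 10.2 mi², depth = V / A = 0.382 in.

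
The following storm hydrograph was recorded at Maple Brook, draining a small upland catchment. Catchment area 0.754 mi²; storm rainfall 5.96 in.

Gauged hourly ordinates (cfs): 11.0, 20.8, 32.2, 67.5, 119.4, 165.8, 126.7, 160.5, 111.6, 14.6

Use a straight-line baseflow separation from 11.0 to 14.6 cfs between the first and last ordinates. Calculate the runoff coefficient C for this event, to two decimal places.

C ≈ 0.24

ΣQ_DR = 702.1 cfs; V = ΣQ_DR·Δt = 2.528 × 10^6 ft³.
Runoff depth d = V / A = 1.443 in.
C = d / P = 1.443 / 5.96 = 0.24.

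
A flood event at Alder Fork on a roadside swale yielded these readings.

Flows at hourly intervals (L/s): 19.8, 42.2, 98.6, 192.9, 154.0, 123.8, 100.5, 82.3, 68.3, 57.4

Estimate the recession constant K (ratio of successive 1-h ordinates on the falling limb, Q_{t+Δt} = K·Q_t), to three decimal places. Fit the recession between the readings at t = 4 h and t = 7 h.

K ≈ 0.812

Using the recession-limb readings at t = 4 h and t = 7 h: Q falls from 154.0 to 82.3 L/s over 3 intervals.
K = (Q₂/Q₁)^(1/3) = (82.3/154.0)^(1/3) = 0.812.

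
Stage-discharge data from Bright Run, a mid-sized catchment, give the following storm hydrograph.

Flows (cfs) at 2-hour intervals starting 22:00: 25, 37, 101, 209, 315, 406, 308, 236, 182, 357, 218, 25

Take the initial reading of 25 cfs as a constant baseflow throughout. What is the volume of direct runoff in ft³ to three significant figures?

V ≈ 1.53 × 10^7 ft³

Direct-runoff ordinates (Q − Q_b): 0.0, 12.0, 76.0, 184.0, 290.0, 381.0, 283.0, 211.0, 157.0, 332.0, 193.0, 0.0 cfs.
ΣQ_DR = 2119 cfs.
With Δt = 2 h = 7200 s, V = ΣQ_DR · Δt = 2119 × 7200 = 1.53 × 10^7 ft³.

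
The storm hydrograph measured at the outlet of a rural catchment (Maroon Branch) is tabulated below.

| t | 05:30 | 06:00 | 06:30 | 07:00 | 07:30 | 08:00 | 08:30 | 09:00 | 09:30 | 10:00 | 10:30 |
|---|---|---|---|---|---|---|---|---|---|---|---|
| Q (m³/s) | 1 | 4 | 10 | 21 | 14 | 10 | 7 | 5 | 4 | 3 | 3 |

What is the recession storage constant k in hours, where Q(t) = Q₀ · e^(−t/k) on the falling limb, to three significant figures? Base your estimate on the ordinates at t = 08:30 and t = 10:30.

k ≈ 2.36 h

On the falling limb, Q drops from 7 to 3 m³/s between t = 08:30 and t = 10:30 (Δt = 2 h).
k = −Δt / ln(Q₂/Q₁) = −2 / ln(3/7) = 2.36 h.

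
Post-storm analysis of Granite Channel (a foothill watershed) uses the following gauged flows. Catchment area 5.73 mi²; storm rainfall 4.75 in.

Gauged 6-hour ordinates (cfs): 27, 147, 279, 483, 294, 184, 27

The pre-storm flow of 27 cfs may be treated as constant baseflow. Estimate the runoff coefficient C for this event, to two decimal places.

ΣQ_DR = 1252 cfs; V = ΣQ_DR·Δt = 2.704 × 10^7 ft³.
Runoff depth d = V / A = 2.031 in.
C = d / P = 2.031 / 4.75 = 0.43.

C ≈ 0.43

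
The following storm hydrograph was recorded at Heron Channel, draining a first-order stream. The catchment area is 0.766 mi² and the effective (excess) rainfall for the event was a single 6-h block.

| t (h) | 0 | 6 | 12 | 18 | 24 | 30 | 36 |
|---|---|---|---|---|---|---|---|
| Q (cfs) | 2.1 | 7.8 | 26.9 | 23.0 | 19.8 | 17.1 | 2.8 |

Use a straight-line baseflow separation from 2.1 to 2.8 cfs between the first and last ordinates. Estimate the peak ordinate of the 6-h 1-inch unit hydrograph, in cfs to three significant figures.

Direct runoff: 0.00, 5.58, 24.57, 20.55, 17.23, 14.42, 0.00 cfs; ΣQ_DR = 82.35 cfs, peak = 24.57 cfs.
Runoff depth d = ΣQ_DR·Δt / A = 82.35 × 21600 / (0.766 mi²) = 0.9995 in.
The 1-inch UH is the DRH scaled by (1 in)/d, so U_p = 24.57 × 1/0.9995 = 24.6 cfs.

U_p ≈ 24.6 cfs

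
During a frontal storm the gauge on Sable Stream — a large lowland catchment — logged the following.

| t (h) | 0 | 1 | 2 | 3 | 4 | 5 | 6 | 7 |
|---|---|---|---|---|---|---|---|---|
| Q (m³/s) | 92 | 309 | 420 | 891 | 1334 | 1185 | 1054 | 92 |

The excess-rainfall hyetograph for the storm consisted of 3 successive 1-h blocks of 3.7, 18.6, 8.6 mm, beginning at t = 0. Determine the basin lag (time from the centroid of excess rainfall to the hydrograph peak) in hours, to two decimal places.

Centroid of excess rainfall: t_c = Σ P_i·t̄_i / ΣP_i = 1.6586 h (block centres at 0.5, 1.5, 2.5 h).
Hydrograph peak occurs at t = 4 h, so basin lag t_L = 4 − 1.6586 = 2.34 h.

t_L ≈ 2.34 h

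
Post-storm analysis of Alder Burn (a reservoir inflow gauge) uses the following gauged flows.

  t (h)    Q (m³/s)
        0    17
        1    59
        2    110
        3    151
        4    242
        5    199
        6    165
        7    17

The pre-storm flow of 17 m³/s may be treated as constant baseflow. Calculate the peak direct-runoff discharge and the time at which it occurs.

Q_p = 225.0 m³/s at t = 4 h

Subtracting baseflow gives direct-runoff ordinates: 0.0, 42.0, 93.0, 134.0, 225.0, 182.0, 148.0, 0.0 m³/s.
The maximum is 225.0 m³/s, occurring at the reading for t = 4 h.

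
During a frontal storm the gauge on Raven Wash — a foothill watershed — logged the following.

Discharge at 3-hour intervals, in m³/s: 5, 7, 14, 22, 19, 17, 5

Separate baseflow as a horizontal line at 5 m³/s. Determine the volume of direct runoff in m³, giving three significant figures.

Direct-runoff ordinates (Q − Q_b): 0.0, 2.0, 9.0, 17.0, 14.0, 12.0, 0.0 m³/s.
ΣQ_DR = 54.00 m³/s.
With Δt = 3 h = 10800 s, V = ΣQ_DR · Δt = 54.00 × 10800 = 5.83 × 10^5 m³.

V ≈ 5.83 × 10^5 m³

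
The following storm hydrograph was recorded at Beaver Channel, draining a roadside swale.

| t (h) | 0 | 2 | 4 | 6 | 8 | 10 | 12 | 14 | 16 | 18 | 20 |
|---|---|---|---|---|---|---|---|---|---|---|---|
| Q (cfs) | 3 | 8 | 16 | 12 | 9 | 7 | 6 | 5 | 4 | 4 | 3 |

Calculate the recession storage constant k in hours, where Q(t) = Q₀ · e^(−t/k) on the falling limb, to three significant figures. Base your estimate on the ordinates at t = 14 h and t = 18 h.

k ≈ 17.9 h

On the falling limb, Q drops from 5 to 4 cfs between t = 14 h and t = 18 h (Δt = 4 h).
k = −Δt / ln(Q₂/Q₁) = −4 / ln(4/5) = 17.9 h.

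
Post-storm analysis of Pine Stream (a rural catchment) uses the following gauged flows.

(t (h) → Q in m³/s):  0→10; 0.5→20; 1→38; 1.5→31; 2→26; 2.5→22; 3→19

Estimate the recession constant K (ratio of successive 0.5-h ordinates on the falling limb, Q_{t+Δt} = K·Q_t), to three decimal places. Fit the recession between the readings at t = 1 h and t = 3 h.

K ≈ 0.841

Using the recession-limb readings at t = 1 h and t = 3 h: Q falls from 38 to 19 m³/s over 4 intervals.
K = (Q₂/Q₁)^(1/4) = (19/38)^(1/4) = 0.841.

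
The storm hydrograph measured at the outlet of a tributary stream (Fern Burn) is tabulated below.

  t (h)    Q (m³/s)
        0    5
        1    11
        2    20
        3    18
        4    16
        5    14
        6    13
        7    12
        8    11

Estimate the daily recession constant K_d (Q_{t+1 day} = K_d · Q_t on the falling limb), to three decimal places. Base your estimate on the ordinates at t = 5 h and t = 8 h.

K_d ≈ 0.145

Between t = 5 h and t = 8 h the flow falls from 14 to 11 m³/s over 3×1 h = 3 h.
Per-interval ratio K = (11/14)^(1/3) = 0.9228; K_d = K^(24/1) = 0.145.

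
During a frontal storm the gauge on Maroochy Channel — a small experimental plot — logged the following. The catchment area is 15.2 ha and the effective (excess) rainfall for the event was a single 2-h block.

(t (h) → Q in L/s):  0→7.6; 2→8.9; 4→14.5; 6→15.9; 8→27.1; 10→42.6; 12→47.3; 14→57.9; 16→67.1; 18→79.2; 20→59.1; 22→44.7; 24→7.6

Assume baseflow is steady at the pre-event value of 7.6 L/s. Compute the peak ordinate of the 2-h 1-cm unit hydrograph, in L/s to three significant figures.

U_p ≈ 39.7 L/s

Direct runoff: 0.0, 1.3, 6.9, 8.3, 19.5, 35.0, 39.7, 50.3, 59.5, 71.6, 51.5, 37.1, 0.0 L/s; ΣQ_DR = 380.7 L/s, peak = 71.6 L/s.
Runoff depth d = ΣQ_DR·Δt / A = 380.7 × 7200 / (15.2 ha) = 18.03 mm.
The 1-cm UH is the DRH scaled by (10 mm)/d, so U_p = 71.6 × 10/18.03 = 39.7 L/s.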